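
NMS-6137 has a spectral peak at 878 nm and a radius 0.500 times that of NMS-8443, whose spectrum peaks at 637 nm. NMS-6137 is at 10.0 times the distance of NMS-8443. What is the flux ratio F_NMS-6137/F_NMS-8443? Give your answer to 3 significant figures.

Wien's law: T_NMS-6137/T_NMS-8443 = λ_NMS-8443/λ_NMS-6137 = 637/878 = 0.7255.
L_NMS-6137/L_NMS-8443 = (R_NMS-6137/R_NMS-8443)²(T_NMS-6137/T_NMS-8443)⁴ = (0.500)²(0.7255)⁴ = 0.06927.
F_NMS-6137/F_NMS-8443 = (L_NMS-6137/L_NMS-8443)/(d_NMS-6137/d_NMS-8443)² = 0.06927/(10.0)² = 6.927×10^-4.

6.93×10^-4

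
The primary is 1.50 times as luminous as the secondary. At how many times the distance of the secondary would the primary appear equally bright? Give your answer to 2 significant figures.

1.2

Equal flux requires L_p/d_p² = L_s/d_s², so d_p/d_s = √(L_p/L_s)
= √(1.50) = 1.225.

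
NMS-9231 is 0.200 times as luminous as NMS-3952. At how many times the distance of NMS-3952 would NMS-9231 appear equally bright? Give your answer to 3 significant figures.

0.447

Equal flux requires L_NMS-9231/d_NMS-9231² = L_NMS-3952/d_NMS-3952², so d_NMS-9231/d_NMS-3952 = √(L_NMS-9231/L_NMS-3952)
= √(0.200) = 0.4472.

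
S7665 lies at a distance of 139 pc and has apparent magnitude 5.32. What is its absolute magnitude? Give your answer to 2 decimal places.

M = m − 5 log₁₀(d/10 pc) = 5.32 − 5 log₁₀(139/10)
  = 5.32 − 5 × 1.143 = 5.32 − 5.72 = -0.40.

-0.40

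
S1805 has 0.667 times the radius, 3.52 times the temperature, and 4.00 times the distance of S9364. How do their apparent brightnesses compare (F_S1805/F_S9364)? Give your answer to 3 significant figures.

4.27

L_S1805/L_S9364 = (R_S1805/R_S9364)²(T_S1805/T_S9364)⁴ = (0.667)² × (3.52)⁴ = 68.30.
F_S1805/F_S9364 = (L_S1805/L_S9364)/(d_S1805/d_S9364)² = 68.30 / (4.00)² = 4.269.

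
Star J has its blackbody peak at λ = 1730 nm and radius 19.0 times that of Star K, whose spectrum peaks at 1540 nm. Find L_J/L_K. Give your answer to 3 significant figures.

227

Wien's law gives T ∝ 1/λ_max, so T_J/T_K = λ_K/λ_J = 1540/1730 = 0.8902.
Then L ∝ R²T⁴ gives L_J/L_K = (19.0)² × (0.8902)⁴ = 361.0 × 0.6279 = 226.7.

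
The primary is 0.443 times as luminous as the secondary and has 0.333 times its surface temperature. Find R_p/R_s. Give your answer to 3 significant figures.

L ∝ R²T⁴ gives R ∝ √L / T², so
R_p/R_s = √(0.443) / (0.333)² = 0.6656 / 0.1109 = 6.002.

6.00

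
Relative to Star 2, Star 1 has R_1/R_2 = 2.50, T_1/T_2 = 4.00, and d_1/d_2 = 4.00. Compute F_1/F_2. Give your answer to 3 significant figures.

L_1/L_2 = (R_1/R_2)²(T_1/T_2)⁴ = (2.50)² × (4.00)⁴ = 1600.
F_1/F_2 = (L_1/L_2)/(d_1/d_2)² = 1600 / (4.00)² = 100.0.

100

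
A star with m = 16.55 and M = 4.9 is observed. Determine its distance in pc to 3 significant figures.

2.14×10^3 pc

m − M = 5 log₁₀(d/10 pc)
16.55 − (4.9) = 11.65 = 5 log₁₀(d/10)
d = 10 × 10^(11.65/5) = 10 × 10^2.330 = 2138 pc.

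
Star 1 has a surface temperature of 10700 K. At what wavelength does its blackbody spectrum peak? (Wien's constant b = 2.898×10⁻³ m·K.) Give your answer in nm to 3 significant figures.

λ_max = b/T = 2.898×10⁻³ / 10700 = 2.71×10^-7 m = 270.8 nm.

271 nm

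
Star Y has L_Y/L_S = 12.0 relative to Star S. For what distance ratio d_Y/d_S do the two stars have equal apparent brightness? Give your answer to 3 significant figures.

Equal flux requires L_Y/d_Y² = L_S/d_S², so d_Y/d_S = √(L_Y/L_S)
= √(12.0) = 3.464.

3.46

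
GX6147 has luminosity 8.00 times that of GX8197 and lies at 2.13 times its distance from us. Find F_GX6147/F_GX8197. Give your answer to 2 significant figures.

1.8

F = L/(4πd²), so F_GX6147/F_GX8197 = (L_GX6147/L_GX8197) / (d_GX6147/d_GX8197)²
= 8.00 / (2.13)² = 8.00 / 4.537 = 1.763.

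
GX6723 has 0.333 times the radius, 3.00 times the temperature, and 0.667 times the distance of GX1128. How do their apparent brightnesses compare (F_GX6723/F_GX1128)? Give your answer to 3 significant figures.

20.2

L_GX6723/L_GX1128 = (R_GX6723/R_GX1128)²(T_GX6723/T_GX1128)⁴ = (0.333)² × (3.00)⁴ = 8.982.
F_GX6723/F_GX1128 = (L_GX6723/L_GX1128)/(d_GX6723/d_GX1128)² = 8.982 / (0.667)² = 20.19.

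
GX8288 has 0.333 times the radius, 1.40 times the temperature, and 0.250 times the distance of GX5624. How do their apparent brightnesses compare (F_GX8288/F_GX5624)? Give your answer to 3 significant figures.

6.82

L_GX8288/L_GX5624 = (R_GX8288/R_GX5624)²(T_GX8288/T_GX5624)⁴ = (0.333)² × (1.40)⁴ = 0.4260.
F_GX8288/F_GX5624 = (L_GX8288/L_GX5624)/(d_GX8288/d_GX5624)² = 0.4260 / (0.250)² = 6.816.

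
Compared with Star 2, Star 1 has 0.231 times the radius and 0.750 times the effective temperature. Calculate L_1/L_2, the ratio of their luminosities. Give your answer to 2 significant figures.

From the Stefan–Boltzmann law, L ∝ R²T⁴, so
L_1/L_2 = (R_1/R_2)² (T_1/T_2)⁴ = (0.231)² × (0.750)⁴ = 0.05336 × 0.3164 = 0.01688.

0.017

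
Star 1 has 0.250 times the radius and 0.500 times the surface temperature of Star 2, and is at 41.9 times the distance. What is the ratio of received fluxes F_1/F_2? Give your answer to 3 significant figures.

L_1/L_2 = (R_1/R_2)²(T_1/T_2)⁴ = (0.250)² × (0.500)⁴ = 0.003906.
F_1/F_2 = (L_1/L_2)/(d_1/d_2)² = 0.003906 / (41.9)² = 2.225×10^-6.

2.23×10^-6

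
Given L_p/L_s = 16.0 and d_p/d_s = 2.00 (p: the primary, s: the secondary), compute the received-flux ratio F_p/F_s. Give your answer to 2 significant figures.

4.0

F = L/(4πd²), so F_p/F_s = (L_p/L_s) / (d_p/d_s)²
= 16.0 / (2.00)² = 16.0 / 4.000 = 4.000.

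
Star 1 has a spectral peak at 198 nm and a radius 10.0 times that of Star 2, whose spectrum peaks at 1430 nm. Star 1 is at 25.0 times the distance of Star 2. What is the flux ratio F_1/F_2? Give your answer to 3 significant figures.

Wien's law: T_1/T_2 = λ_2/λ_1 = 1430/198 = 7.222.
L_1/L_2 = (R_1/R_2)²(T_1/T_2)⁴ = (10.0)²(7.222)⁴ = 2.721×10^5.
F_1/F_2 = (L_1/L_2)/(d_1/d_2)² = 2.721×10^5/(25.0)² = 435.3.

435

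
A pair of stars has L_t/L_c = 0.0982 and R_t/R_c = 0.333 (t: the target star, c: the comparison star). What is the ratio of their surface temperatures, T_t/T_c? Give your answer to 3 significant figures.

L ∝ R²T⁴ gives T ∝ (L/R²)^(1/4), so
T_t/T_c = (0.0982 / 0.333²)^(1/4) = (0.8856)^(1/4) = 0.9701.

0.970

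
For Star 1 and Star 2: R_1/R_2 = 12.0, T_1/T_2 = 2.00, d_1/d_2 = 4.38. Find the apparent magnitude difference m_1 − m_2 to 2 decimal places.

L_1/L_2 = (12.0)²(2.00)⁴ = 2304.
F_1/F_2 = (L_1/L_2)/(d_1/d_2)² = 2304/19.18 = 120.1.
m_1 − m_2 = −2.5 log₁₀(120.1) = -5.20.

-5.20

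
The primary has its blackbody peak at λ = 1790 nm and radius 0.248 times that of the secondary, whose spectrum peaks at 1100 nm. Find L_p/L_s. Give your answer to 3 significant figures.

0.00877

Wien's law gives T ∝ 1/λ_max, so T_p/T_s = λ_s/λ_p = 1100/1790 = 0.6145.
Then L ∝ R²T⁴ gives L_p/L_s = (0.248)² × (0.6145)⁴ = 0.06150 × 0.1426 = 0.008771.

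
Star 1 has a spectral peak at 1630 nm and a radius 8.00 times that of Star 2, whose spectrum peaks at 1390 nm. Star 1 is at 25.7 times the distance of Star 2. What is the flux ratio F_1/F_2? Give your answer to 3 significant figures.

Wien's law: T_1/T_2 = λ_2/λ_1 = 1390/1630 = 0.8528.
L_1/L_2 = (R_1/R_2)²(T_1/T_2)⁴ = (8.00)²(0.8528)⁴ = 33.84.
F_1/F_2 = (L_1/L_2)/(d_1/d_2)² = 33.84/(25.7)² = 0.05124.

0.0512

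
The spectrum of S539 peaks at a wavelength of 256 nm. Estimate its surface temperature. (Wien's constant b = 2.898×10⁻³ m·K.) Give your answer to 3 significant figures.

1.13×10^4 K

T = b/λ_max = 2.898×10⁻³ / (256×10⁻⁹) = 1.132×10^4 K.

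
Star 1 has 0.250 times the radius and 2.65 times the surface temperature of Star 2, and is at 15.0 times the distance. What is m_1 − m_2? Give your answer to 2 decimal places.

L_1/L_2 = (0.250)²(2.65)⁴ = 3.082.
F_1/F_2 = (L_1/L_2)/(d_1/d_2)² = 3.082/225.0 = 0.01370.
m_1 − m_2 = −2.5 log₁₀(0.01370) = 4.66.

4.66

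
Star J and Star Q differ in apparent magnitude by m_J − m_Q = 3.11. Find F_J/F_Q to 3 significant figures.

F_J/F_Q = 10^(−(m_J − m_Q)/2.5) = 10^(-3.11/2.5) = 10^-1.244 = 0.05702.

0.0570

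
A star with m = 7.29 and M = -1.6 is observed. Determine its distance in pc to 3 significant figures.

600 pc

m − M = 5 log₁₀(d/10 pc)
7.29 − (-1.6) = 8.89 = 5 log₁₀(d/10)
d = 10 × 10^(8.89/5) = 10 × 10^1.778 = 599.8 pc.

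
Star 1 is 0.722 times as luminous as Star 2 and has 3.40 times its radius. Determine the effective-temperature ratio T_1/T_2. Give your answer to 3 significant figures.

L ∝ R²T⁴ gives T ∝ (L/R²)^(1/4), so
T_1/T_2 = (0.722 / 3.40²)^(1/4) = (0.06246)^(1/4) = 0.4999.

0.500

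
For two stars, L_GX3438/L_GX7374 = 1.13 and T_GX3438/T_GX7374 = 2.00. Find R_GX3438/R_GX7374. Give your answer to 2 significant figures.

L ∝ R²T⁴ gives R ∝ √L / T², so
R_GX3438/R_GX7374 = √(1.13) / (2.00)² = 1.063 / 4.000 = 0.2658.

0.27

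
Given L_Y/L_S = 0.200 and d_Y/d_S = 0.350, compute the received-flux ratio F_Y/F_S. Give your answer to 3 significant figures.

F = L/(4πd²), so F_Y/F_S = (L_Y/L_S) / (d_Y/d_S)²
= 0.200 / (0.350)² = 0.200 / 0.1225 = 1.633.

1.63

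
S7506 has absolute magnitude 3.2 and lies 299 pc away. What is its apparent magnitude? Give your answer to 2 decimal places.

m = M + 5 log₁₀(d/10 pc) = 3.2 + 5 log₁₀(299/10)
  = 3.2 + 5 × 1.476 = 3.2 + 7.38 = 10.58.

10.58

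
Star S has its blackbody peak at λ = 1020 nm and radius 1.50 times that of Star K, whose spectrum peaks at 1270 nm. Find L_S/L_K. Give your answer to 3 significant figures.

Wien's law gives T ∝ 1/λ_max, so T_S/T_K = λ_K/λ_S = 1270/1020 = 1.245.
Then L ∝ R²T⁴ gives L_S/L_K = (1.50)² × (1.245)⁴ = 2.250 × 2.403 = 5.408.

5.41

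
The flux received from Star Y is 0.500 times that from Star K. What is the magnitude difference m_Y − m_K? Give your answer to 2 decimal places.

m_Y − m_K = −2.5 log₁₀(F_Y/F_K) = −2.5 log₁₀(0.500) = −2.5 × (-0.301) = 0.753.

0.75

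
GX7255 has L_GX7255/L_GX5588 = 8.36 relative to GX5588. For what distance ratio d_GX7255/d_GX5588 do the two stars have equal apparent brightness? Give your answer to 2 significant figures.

Equal flux requires L_GX7255/d_GX7255² = L_GX5588/d_GX5588², so d_GX7255/d_GX5588 = √(L_GX7255/L_GX5588)
= √(8.36) = 2.891.

2.9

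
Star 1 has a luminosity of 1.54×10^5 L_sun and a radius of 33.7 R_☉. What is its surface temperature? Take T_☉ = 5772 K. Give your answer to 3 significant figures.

T/T_☉ = (L/L_☉)^(1/4) / (R/R_☉)^(1/2)
T = 5772 × (1.54×10^5)^(1/4) / √(33.7) = 5772 × 19.81 / 5.805 = 1.970×10^4 K.

1.97×10^4 K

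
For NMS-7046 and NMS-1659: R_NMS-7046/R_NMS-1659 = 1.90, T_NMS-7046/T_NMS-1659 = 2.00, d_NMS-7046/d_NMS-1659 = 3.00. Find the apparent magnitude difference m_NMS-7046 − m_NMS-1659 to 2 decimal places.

-2.02

L_NMS-7046/L_NMS-1659 = (1.90)²(2.00)⁴ = 57.76.
F_NMS-7046/F_NMS-1659 = (L_NMS-7046/L_NMS-1659)/(d_NMS-7046/d_NMS-1659)² = 57.76/9.000 = 6.418.
m_NMS-7046 − m_NMS-1659 = −2.5 log₁₀(6.418) = -2.02.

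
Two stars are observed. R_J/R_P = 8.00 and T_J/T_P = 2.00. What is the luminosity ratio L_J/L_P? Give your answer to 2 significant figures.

From the Stefan–Boltzmann law, L ∝ R²T⁴, so
L_J/L_P = (R_J/R_P)² (T_J/T_P)⁴ = (8.00)² × (2.00)⁴ = 64.00 × 16.00 = 1024.

1.0×10^3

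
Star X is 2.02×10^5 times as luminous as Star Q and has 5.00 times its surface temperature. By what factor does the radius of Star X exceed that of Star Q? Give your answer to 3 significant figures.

18.0

L ∝ R²T⁴ gives R ∝ √L / T², so
R_X/R_Q = √(2.02×10^5) / (5.00)² = 449.4 / 25.00 = 17.98.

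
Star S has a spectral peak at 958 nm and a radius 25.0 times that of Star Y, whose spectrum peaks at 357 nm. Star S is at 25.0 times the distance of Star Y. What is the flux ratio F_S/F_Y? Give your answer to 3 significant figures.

Wien's law: T_S/T_Y = λ_Y/λ_S = 357/958 = 0.3727.
L_S/L_Y = (R_S/R_Y)²(T_S/T_Y)⁴ = (25.0)²(0.3727)⁴ = 12.05.
F_S/F_Y = (L_S/L_Y)/(d_S/d_Y)² = 12.05/(25.0)² = 0.01928.

0.0193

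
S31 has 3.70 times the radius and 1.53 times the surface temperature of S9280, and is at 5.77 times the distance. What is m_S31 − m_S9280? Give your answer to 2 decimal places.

-0.88

L_S31/L_S9280 = (3.70)²(1.53)⁴ = 75.02.
F_S31/F_S9280 = (L_S31/L_S9280)/(d_S31/d_S9280)² = 75.02/33.29 = 2.253.
m_S31 − m_S9280 = −2.5 log₁₀(2.253) = -0.88.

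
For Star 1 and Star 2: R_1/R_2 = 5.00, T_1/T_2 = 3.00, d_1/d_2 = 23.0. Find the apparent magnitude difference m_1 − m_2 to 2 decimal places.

-1.46

L_1/L_2 = (5.00)²(3.00)⁴ = 2025.
F_1/F_2 = (L_1/L_2)/(d_1/d_2)² = 2025/529.0 = 3.828.
m_1 − m_2 = −2.5 log₁₀(3.828) = -1.46.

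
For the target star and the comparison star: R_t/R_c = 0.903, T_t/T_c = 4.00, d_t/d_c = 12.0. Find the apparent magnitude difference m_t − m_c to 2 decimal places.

-0.40

L_t/L_c = (0.903)²(4.00)⁴ = 208.7.
F_t/F_c = (L_t/L_c)/(d_t/d_c)² = 208.7/144.0 = 1.450.
m_t − m_c = −2.5 log₁₀(1.450) = -0.40.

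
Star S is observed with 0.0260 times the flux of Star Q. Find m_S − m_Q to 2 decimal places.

m_S − m_Q = −2.5 log₁₀(F_S/F_Q) = −2.5 log₁₀(0.0260) = −2.5 × (-1.585) = 3.963.

3.96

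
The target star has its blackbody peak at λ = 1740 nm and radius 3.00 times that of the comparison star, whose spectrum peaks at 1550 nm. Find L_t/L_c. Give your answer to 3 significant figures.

5.67

Wien's law gives T ∝ 1/λ_max, so T_t/T_c = λ_c/λ_t = 1550/1740 = 0.8908.
Then L ∝ R²T⁴ gives L_t/L_c = (3.00)² × (0.8908)⁴ = 9.000 × 0.6297 = 5.667.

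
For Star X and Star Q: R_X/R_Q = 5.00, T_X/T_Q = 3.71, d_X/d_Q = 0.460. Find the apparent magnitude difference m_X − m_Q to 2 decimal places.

L_X/L_Q = (5.00)²(3.71)⁴ = 4736.
F_X/F_Q = (L_X/L_Q)/(d_X/d_Q)² = 4736/0.2116 = 2.238×10^4.
m_X − m_Q = −2.5 log₁₀(2.238×10^4) = -10.87.

-10.87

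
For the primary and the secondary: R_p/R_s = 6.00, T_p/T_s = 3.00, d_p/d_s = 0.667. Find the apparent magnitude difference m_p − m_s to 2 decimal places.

-9.54

L_p/L_s = (6.00)²(3.00)⁴ = 2916.
F_p/F_s = (L_p/L_s)/(d_p/d_s)² = 2916/0.4449 = 6554.
m_p − m_s = −2.5 log₁₀(6554) = -9.54.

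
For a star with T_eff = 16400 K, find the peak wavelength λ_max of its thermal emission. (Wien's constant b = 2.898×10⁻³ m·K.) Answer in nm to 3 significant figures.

λ_max = b/T = 2.898×10⁻³ / 16400 = 1.77×10^-7 m = 176.7 nm.

177 nm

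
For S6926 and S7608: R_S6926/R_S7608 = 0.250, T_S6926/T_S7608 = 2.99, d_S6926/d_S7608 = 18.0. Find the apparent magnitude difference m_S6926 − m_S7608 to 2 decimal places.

4.53

L_S6926/L_S7608 = (0.250)²(2.99)⁴ = 4.995.
F_S6926/F_S7608 = (L_S6926/L_S7608)/(d_S6926/d_S7608)² = 4.995/324.0 = 0.01542.
m_S6926 − m_S7608 = −2.5 log₁₀(0.01542) = 4.53.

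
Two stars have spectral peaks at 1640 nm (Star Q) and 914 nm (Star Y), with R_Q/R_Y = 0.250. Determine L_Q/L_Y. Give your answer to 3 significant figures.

0.00603

Wien's law gives T ∝ 1/λ_max, so T_Q/T_Y = λ_Y/λ_Q = 914/1640 = 0.5573.
Then L ∝ R²T⁴ gives L_Q/L_Y = (0.250)² × (0.5573)⁴ = 0.06250 × 0.09647 = 0.006030.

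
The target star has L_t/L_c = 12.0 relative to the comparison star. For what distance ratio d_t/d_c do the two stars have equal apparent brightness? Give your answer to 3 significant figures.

3.46

Equal flux requires L_t/d_t² = L_c/d_c², so d_t/d_c = √(L_t/L_c)
= √(12.0) = 3.464.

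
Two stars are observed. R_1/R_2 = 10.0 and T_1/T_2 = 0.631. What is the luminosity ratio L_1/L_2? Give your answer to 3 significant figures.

From the Stefan–Boltzmann law, L ∝ R²T⁴, so
L_1/L_2 = (R_1/R_2)² (T_1/T_2)⁴ = (10.0)² × (0.631)⁴ = 100.0 × 0.1585 = 15.85.

15.9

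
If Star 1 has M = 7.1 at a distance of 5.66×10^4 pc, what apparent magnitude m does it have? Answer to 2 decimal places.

m = M + 5 log₁₀(d/10 pc) = 7.1 + 5 log₁₀(5.66×10^4/10)
  = 7.1 + 5 × 3.753 = 7.1 + 18.76 = 25.86.

25.86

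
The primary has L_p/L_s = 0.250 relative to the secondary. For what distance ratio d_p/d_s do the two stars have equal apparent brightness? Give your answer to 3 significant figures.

Equal flux requires L_p/d_p² = L_s/d_s², so d_p/d_s = √(L_p/L_s)
= √(0.250) = 0.5000.

0.500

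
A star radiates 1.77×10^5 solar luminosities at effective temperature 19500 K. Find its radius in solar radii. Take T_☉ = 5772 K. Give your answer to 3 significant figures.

R/R_☉ = √(L/L_☉) / (T/T_☉)² = √(1.77×10^5) / (3.378)²
       = 420.7 / 11.41 = 36.86.

36.9 solar radii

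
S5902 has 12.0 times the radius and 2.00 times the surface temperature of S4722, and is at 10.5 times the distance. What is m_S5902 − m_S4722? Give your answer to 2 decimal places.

L_S5902/L_S4722 = (12.0)²(2.00)⁴ = 2304.
F_S5902/F_S4722 = (L_S5902/L_S4722)/(d_S5902/d_S4722)² = 2304/110.2 = 20.90.
m_S5902 − m_S4722 = −2.5 log₁₀(20.90) = -3.30.

-3.30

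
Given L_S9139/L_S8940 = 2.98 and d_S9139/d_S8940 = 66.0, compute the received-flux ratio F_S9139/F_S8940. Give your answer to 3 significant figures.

F = L/(4πd²), so F_S9139/F_S8940 = (L_S9139/L_S8940) / (d_S9139/d_S8940)²
= 2.98 / (66.0)² = 2.98 / 4356 = 6.841×10^-4.

6.84×10^-4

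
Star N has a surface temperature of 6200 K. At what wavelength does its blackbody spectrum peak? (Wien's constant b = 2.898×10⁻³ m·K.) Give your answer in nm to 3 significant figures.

λ_max = b/T = 2.898×10⁻³ / 6200 = 4.67×10^-7 m = 467.4 nm.

467 nm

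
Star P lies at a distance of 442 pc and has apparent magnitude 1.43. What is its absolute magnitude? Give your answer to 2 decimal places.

-6.80

M = m − 5 log₁₀(d/10 pc) = 1.43 − 5 log₁₀(442/10)
  = 1.43 − 5 × 1.645 = 1.43 − 8.23 = -6.80.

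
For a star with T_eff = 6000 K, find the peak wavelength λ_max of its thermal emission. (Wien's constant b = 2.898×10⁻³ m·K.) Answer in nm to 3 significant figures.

483 nm

λ_max = b/T = 2.898×10⁻³ / 6000 = 4.83×10^-7 m = 483.0 nm.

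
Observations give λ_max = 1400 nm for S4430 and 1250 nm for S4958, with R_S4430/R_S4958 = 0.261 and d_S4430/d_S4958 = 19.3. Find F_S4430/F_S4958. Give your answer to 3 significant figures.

Wien's law: T_S4430/T_S4958 = λ_S4958/λ_S4430 = 1250/1400 = 0.8929.
L_S4430/L_S4958 = (R_S4430/R_S4958)²(T_S4430/T_S4958)⁴ = (0.261)²(0.8929)⁴ = 0.04329.
F_S4430/F_S4958 = (L_S4430/L_S4958)/(d_S4430/d_S4958)² = 0.04329/(19.3)² = 1.162×10^-4.

1.16×10^-4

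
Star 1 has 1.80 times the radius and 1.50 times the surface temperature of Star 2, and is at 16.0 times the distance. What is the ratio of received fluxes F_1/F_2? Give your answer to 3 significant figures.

0.0641

L_1/L_2 = (R_1/R_2)²(T_1/T_2)⁴ = (1.80)² × (1.50)⁴ = 16.40.
F_1/F_2 = (L_1/L_2)/(d_1/d_2)² = 16.40 / (16.0)² = 0.06407.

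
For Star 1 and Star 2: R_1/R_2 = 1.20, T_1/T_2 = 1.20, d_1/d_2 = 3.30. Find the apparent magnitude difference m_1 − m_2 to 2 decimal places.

1.40

L_1/L_2 = (1.20)²(1.20)⁴ = 2.986.
F_1/F_2 = (L_1/L_2)/(d_1/d_2)² = 2.986/10.89 = 0.2742.
m_1 − m_2 = −2.5 log₁₀(0.2742) = 1.40.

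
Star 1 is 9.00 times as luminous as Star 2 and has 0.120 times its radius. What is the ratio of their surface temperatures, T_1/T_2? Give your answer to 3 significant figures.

L ∝ R²T⁴ gives T ∝ (L/R²)^(1/4), so
T_1/T_2 = (9.00 / 0.120²)^(1/4) = (625.0)^(1/4) = 5.000.

5.00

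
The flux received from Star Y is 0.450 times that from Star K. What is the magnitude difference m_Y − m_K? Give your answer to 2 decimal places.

0.87

m_Y − m_K = −2.5 log₁₀(F_Y/F_K) = −2.5 log₁₀(0.450) = −2.5 × (-0.347) = 0.867.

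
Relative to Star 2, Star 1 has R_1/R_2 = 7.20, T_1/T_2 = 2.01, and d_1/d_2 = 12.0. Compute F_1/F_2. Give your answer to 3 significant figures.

L_1/L_2 = (R_1/R_2)²(T_1/T_2)⁴ = (7.20)² × (2.01)⁴ = 846.2.
F_1/F_2 = (L_1/L_2)/(d_1/d_2)² = 846.2 / (12.0)² = 5.876.

5.88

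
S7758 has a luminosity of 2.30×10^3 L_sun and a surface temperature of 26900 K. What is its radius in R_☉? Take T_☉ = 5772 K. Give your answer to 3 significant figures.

R/R_☉ = √(L/L_☉) / (T/T_☉)² = √(2.30×10^3) / (4.660)²
       = 47.96 / 21.72 = 2.208.

2.21 R_☉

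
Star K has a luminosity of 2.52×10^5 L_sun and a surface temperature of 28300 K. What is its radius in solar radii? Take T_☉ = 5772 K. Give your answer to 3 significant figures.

R/R_☉ = √(L/L_☉) / (T/T_☉)² = √(2.52×10^5) / (4.903)²
       = 502.0 / 24.04 = 20.88.

20.9 solar radii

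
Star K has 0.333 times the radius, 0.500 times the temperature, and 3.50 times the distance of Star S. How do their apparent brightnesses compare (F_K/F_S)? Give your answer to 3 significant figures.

5.66×10^-4

L_K/L_S = (R_K/R_S)²(T_K/T_S)⁴ = (0.333)² × (0.500)⁴ = 0.006931.
F_K/F_S = (L_K/L_S)/(d_K/d_S)² = 0.006931 / (3.50)² = 5.658×10^-4.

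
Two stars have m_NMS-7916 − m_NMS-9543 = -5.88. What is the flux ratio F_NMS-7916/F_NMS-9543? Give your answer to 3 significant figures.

F_NMS-7916/F_NMS-9543 = 10^(−(m_NMS-7916 − m_NMS-9543)/2.5) = 10^(5.88/2.5) = 10^2.352 = 224.9.

225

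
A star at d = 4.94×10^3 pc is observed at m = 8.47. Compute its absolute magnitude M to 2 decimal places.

-5.00

M = m − 5 log₁₀(d/10 pc) = 8.47 − 5 log₁₀(4.94×10^3/10)
  = 8.47 − 5 × 2.694 = 8.47 − 13.47 = -5.00.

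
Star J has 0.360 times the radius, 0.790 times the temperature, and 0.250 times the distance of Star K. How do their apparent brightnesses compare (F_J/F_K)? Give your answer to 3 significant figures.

0.808

L_J/L_K = (R_J/R_K)²(T_J/T_K)⁴ = (0.360)² × (0.790)⁴ = 0.05048.
F_J/F_K = (L_J/L_K)/(d_J/d_K)² = 0.05048 / (0.250)² = 0.8077.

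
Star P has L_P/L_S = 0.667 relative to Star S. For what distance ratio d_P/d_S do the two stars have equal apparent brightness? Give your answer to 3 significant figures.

Equal flux requires L_P/d_P² = L_S/d_S², so d_P/d_S = √(L_P/L_S)
= √(0.667) = 0.8167.

0.817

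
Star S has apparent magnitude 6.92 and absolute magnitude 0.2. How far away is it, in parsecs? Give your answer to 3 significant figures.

m − M = 5 log₁₀(d/10 pc)
6.92 − (0.2) = 6.72 = 5 log₁₀(d/10)
d = 10 × 10^(6.72/5) = 10 × 10^1.344 = 220.8 pc.

221 pc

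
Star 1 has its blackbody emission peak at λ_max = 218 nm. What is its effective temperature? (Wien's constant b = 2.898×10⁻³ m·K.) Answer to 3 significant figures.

1.33×10^4 K

T = b/λ_max = 2.898×10⁻³ / (218×10⁻⁹) = 1.329×10^4 K.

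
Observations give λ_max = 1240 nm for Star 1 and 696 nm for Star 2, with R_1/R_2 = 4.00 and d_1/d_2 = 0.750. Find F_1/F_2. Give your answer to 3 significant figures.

2.82

Wien's law: T_1/T_2 = λ_2/λ_1 = 696/1240 = 0.5613.
L_1/L_2 = (R_1/R_2)²(T_1/T_2)⁴ = (4.00)²(0.5613)⁴ = 1.588.
F_1/F_2 = (L_1/L_2)/(d_1/d_2)² = 1.588/(0.750)² = 2.823.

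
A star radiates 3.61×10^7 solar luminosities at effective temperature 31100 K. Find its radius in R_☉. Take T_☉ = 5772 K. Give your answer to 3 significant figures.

R/R_☉ = √(L/L_☉) / (T/T_☉)² = √(3.61×10^7) / (5.388)²
       = 6008 / 29.03 = 207.0.

207 R_☉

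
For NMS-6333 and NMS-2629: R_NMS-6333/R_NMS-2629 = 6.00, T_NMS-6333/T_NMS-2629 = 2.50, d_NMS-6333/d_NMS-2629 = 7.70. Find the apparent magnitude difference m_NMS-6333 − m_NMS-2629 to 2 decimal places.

-3.44

L_NMS-6333/L_NMS-2629 = (6.00)²(2.50)⁴ = 1406.
F_NMS-6333/F_NMS-2629 = (L_NMS-6333/L_NMS-2629)/(d_NMS-6333/d_NMS-2629)² = 1406/59.29 = 23.72.
m_NMS-6333 − m_NMS-2629 = −2.5 log₁₀(23.72) = -3.44.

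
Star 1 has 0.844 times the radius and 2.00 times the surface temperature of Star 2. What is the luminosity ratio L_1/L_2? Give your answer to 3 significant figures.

From the Stefan–Boltzmann law, L ∝ R²T⁴, so
L_1/L_2 = (R_1/R_2)² (T_1/T_2)⁴ = (0.844)² × (2.00)⁴ = 0.7123 × 16.00 = 11.40.

11.4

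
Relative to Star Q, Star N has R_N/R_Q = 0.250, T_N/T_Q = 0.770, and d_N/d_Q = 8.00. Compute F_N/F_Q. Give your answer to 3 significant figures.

3.43×10^-4

L_N/L_Q = (R_N/R_Q)²(T_N/T_Q)⁴ = (0.250)² × (0.770)⁴ = 0.02197.
F_N/F_Q = (L_N/L_Q)/(d_N/d_Q)² = 0.02197 / (8.00)² = 3.433×10^-4.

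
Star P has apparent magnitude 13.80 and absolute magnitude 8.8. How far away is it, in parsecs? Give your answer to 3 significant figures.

m − M = 5 log₁₀(d/10 pc)
13.80 − (8.8) = 5.00 = 5 log₁₀(d/10)
d = 10 × 10^(5.00/5) = 10 × 10^1.000 = 100.0 pc.

100 pc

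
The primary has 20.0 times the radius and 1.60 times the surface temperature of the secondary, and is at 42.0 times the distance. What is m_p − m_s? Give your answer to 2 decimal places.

-0.43

L_p/L_s = (20.0)²(1.60)⁴ = 2621.
F_p/F_s = (L_p/L_s)/(d_p/d_s)² = 2621/1764 = 1.486.
m_p − m_s = −2.5 log₁₀(1.486) = -0.43.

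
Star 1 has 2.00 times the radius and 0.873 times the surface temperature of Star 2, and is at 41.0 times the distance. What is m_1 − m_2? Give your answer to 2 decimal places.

L_1/L_2 = (2.00)²(0.873)⁴ = 2.323.
F_1/F_2 = (L_1/L_2)/(d_1/d_2)² = 2.323/1681 = 0.001382.
m_1 − m_2 = −2.5 log₁₀(0.001382) = 7.15.

7.15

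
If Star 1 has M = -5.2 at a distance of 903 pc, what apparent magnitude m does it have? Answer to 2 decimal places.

m = M + 5 log₁₀(d/10 pc) = -5.2 + 5 log₁₀(903/10)
  = -5.2 + 5 × 1.956 = -5.2 + 9.78 = 4.58.

4.58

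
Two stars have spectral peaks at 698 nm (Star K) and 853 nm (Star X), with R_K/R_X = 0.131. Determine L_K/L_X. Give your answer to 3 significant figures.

0.0383

Wien's law gives T ∝ 1/λ_max, so T_K/T_X = λ_X/λ_K = 853/698 = 1.222.
Then L ∝ R²T⁴ gives L_K/L_X = (0.131)² × (1.222)⁴ = 0.01716 × 2.230 = 0.03828.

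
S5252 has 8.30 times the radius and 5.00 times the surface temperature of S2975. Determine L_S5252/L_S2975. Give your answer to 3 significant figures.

From the Stefan–Boltzmann law, L ∝ R²T⁴, so
L_S5252/L_S2975 = (R_S5252/R_S2975)² (T_S5252/T_S2975)⁴ = (8.30)² × (5.00)⁴ = 68.89 × 625.0 = 4.306×10^4.

4.31×10^4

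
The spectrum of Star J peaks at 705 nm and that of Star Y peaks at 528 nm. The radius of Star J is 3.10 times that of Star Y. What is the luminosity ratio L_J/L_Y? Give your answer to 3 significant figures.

3.02

Wien's law gives T ∝ 1/λ_max, so T_J/T_Y = λ_Y/λ_J = 528/705 = 0.7489.
Then L ∝ R²T⁴ gives L_J/L_Y = (3.10)² × (0.7489)⁴ = 9.610 × 0.3146 = 3.023.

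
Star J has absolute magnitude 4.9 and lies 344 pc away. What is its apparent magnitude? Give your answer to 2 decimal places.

12.58

m = M + 5 log₁₀(d/10 pc) = 4.9 + 5 log₁₀(344/10)
  = 4.9 + 5 × 1.537 = 4.9 + 7.68 = 12.58.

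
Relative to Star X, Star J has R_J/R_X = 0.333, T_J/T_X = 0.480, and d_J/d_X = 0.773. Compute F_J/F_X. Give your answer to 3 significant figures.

0.00985

L_J/L_X = (R_J/R_X)²(T_J/T_X)⁴ = (0.333)² × (0.480)⁴ = 0.005886.
F_J/F_X = (L_J/L_X)/(d_J/d_X)² = 0.005886 / (0.773)² = 0.009851.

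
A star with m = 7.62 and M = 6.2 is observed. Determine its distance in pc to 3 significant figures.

19.2 pc

m − M = 5 log₁₀(d/10 pc)
7.62 − (6.2) = 1.42 = 5 log₁₀(d/10)
d = 10 × 10^(1.42/5) = 10 × 10^0.284 = 19.23 pc.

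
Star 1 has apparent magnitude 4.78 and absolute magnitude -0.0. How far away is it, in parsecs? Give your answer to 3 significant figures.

90.4 pc

m − M = 5 log₁₀(d/10 pc)
4.78 − (-0.0) = 4.78 = 5 log₁₀(d/10)
d = 10 × 10^(4.78/5) = 10 × 10^0.956 = 90.36 pc.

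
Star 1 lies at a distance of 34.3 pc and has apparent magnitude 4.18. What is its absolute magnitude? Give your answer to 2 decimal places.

1.50

M = m − 5 log₁₀(d/10 pc) = 4.18 − 5 log₁₀(34.3/10)
  = 4.18 − 5 × 0.535 = 4.18 − 2.68 = 1.50.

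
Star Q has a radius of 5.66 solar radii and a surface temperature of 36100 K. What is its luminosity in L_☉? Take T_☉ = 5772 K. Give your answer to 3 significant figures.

4.90×10^4 L_☉

L/L_☉ = (R/R_☉)² (T/T_☉)⁴ = (5.66)² × (36100/5772)⁴
       = 32.04 × (6.254)⁴ = 32.04 × 1530 = 4.902×10^4.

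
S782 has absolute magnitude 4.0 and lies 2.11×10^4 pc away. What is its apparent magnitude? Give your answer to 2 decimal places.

20.62

m = M + 5 log₁₀(d/10 pc) = 4.0 + 5 log₁₀(2.11×10^4/10)
  = 4.0 + 5 × 3.324 = 4.0 + 16.62 = 20.62.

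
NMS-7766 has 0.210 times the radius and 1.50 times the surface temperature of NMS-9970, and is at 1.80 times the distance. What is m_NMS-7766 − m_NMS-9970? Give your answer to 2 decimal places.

L_NMS-7766/L_NMS-9970 = (0.210)²(1.50)⁴ = 0.2233.
F_NMS-7766/F_NMS-9970 = (L_NMS-7766/L_NMS-9970)/(d_NMS-7766/d_NMS-9970)² = 0.2233/3.240 = 0.06891.
m_NMS-7766 − m_NMS-9970 = −2.5 log₁₀(0.06891) = 2.90.

2.90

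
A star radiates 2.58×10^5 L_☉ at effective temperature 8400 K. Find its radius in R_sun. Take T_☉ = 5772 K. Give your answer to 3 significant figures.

R/R_☉ = √(L/L_☉) / (T/T_☉)² = √(2.58×10^5) / (1.455)²
       = 507.9 / 2.118 = 239.8.

240 R_sun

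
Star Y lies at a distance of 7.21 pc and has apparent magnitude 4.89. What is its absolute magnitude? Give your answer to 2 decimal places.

5.60

M = m − 5 log₁₀(d/10 pc) = 4.89 − 5 log₁₀(7.21/10)
  = 4.89 − 5 × -0.142 = 4.89 − -0.71 = 5.60.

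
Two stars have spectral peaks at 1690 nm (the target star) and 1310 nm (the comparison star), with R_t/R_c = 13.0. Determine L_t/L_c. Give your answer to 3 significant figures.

Wien's law gives T ∝ 1/λ_max, so T_t/T_c = λ_c/λ_t = 1310/1690 = 0.7751.
Then L ∝ R²T⁴ gives L_t/L_c = (13.0)² × (0.7751)⁴ = 169.0 × 0.3610 = 61.01.

61.0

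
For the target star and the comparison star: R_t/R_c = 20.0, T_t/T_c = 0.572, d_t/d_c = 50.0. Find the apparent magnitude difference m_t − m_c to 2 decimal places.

4.42

L_t/L_c = (20.0)²(0.572)⁴ = 42.82.
F_t/F_c = (L_t/L_c)/(d_t/d_c)² = 42.82/2500 = 0.01713.
m_t − m_c = −2.5 log₁₀(0.01713) = 4.42.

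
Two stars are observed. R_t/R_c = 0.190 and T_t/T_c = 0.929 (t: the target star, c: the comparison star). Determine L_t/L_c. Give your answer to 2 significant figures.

0.027

From the Stefan–Boltzmann law, L ∝ R²T⁴, so
L_t/L_c = (R_t/R_c)² (T_t/T_c)⁴ = (0.190)² × (0.929)⁴ = 0.03610 × 0.7448 = 0.02689.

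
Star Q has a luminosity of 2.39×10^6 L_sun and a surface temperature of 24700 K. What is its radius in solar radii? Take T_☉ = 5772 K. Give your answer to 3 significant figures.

84.4 solar radii

R/R_☉ = √(L/L_☉) / (T/T_☉)² = √(2.39×10^6) / (4.279)²
       = 1546 / 18.31 = 84.42.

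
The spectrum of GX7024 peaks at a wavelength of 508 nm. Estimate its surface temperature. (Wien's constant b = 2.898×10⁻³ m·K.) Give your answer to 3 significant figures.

5.70×10^3 K

T = b/λ_max = 2.898×10⁻³ / (508×10⁻⁹) = 5705 K.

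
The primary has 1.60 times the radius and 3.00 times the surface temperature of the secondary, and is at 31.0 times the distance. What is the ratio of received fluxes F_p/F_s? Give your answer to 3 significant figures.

L_p/L_s = (R_p/R_s)²(T_p/T_s)⁴ = (1.60)² × (3.00)⁴ = 207.4.
F_p/F_s = (L_p/L_s)/(d_p/d_s)² = 207.4 / (31.0)² = 0.2158.

0.216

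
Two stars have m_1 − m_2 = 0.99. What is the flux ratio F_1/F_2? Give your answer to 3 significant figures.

0.402

F_1/F_2 = 10^(−(m_1 − m_2)/2.5) = 10^(-0.99/2.5) = 10^-0.396 = 0.4018.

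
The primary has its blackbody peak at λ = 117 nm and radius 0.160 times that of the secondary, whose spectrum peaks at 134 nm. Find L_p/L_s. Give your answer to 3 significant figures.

0.0440

Wien's law gives T ∝ 1/λ_max, so T_p/T_s = λ_s/λ_p = 134/117 = 1.145.
Then L ∝ R²T⁴ gives L_p/L_s = (0.160)² × (1.145)⁴ = 0.02560 × 1.721 = 0.04405.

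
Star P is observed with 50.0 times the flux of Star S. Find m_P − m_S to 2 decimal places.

m_P − m_S = −2.5 log₁₀(F_P/F_S) = −2.5 log₁₀(50.0) = −2.5 × (1.699) = -4.247.

-4.25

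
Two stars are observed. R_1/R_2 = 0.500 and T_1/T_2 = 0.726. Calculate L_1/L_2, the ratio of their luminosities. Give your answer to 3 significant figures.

From the Stefan–Boltzmann law, L ∝ R²T⁴, so
L_1/L_2 = (R_1/R_2)² (T_1/T_2)⁴ = (0.500)² × (0.726)⁴ = 0.2500 × 0.2778 = 0.06945.

0.0695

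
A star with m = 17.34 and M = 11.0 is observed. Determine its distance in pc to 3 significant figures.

185 pc

m − M = 5 log₁₀(d/10 pc)
17.34 − (11.0) = 6.34 = 5 log₁₀(d/10)
d = 10 × 10^(6.34/5) = 10 × 10^1.268 = 185.4 pc.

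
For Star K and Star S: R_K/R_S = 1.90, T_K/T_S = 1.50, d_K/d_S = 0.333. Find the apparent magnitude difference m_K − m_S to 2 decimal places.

-5.54

L_K/L_S = (1.90)²(1.50)⁴ = 18.28.
F_K/F_S = (L_K/L_S)/(d_K/d_S)² = 18.28/0.1109 = 164.8.
m_K − m_S = −2.5 log₁₀(164.8) = -5.54.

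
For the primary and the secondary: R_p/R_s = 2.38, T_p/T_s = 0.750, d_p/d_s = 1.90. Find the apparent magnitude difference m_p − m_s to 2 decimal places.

L_p/L_s = (2.38)²(0.750)⁴ = 1.792.
F_p/F_s = (L_p/L_s)/(d_p/d_s)² = 1.792/3.610 = 0.4965.
m_p − m_s = −2.5 log₁₀(0.4965) = 0.76.

0.76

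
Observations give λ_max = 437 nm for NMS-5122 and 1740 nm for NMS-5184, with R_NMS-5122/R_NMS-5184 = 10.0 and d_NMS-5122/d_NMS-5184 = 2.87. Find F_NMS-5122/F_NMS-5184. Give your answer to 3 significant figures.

3.05×10^3

Wien's law: T_NMS-5122/T_NMS-5184 = λ_NMS-5184/λ_NMS-5122 = 1740/437 = 3.982.
L_NMS-5122/L_NMS-5184 = (R_NMS-5122/R_NMS-5184)²(T_NMS-5122/T_NMS-5184)⁴ = (10.0)²(3.982)⁴ = 2.513×10^4.
F_NMS-5122/F_NMS-5184 = (L_NMS-5122/L_NMS-5184)/(d_NMS-5122/d_NMS-5184)² = 2.513×10^4/(2.87)² = 3051.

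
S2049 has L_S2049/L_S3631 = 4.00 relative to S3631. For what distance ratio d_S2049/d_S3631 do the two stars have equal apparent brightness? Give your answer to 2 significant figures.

2.0

Equal flux requires L_S2049/d_S2049² = L_S3631/d_S3631², so d_S2049/d_S3631 = √(L_S2049/L_S3631)
= √(4.00) = 2.000.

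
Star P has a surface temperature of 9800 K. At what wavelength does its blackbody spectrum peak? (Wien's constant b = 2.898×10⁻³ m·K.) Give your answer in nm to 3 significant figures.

296 nm

λ_max = b/T = 2.898×10⁻³ / 9800 = 2.96×10^-7 m = 295.7 nm.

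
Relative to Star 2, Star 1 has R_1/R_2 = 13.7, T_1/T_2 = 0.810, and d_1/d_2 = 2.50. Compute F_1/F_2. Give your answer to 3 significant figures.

12.9

L_1/L_2 = (R_1/R_2)²(T_1/T_2)⁴ = (13.7)² × (0.810)⁴ = 80.79.
F_1/F_2 = (L_1/L_2)/(d_1/d_2)² = 80.79 / (2.50)² = 12.93.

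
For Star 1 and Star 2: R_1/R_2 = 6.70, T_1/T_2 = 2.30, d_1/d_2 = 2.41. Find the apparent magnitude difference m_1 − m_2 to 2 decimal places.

L_1/L_2 = (6.70)²(2.30)⁴ = 1256.
F_1/F_2 = (L_1/L_2)/(d_1/d_2)² = 1256/5.808 = 216.3.
m_1 − m_2 = −2.5 log₁₀(216.3) = -5.84.

-5.84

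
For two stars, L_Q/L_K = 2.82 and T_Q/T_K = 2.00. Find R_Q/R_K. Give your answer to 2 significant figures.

L ∝ R²T⁴ gives R ∝ √L / T², so
R_Q/R_K = √(2.82) / (2.00)² = 1.679 / 4.000 = 0.4198.

0.42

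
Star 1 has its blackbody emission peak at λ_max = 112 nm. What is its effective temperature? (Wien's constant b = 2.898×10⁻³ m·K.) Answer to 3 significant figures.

2.59×10^4 K

T = b/λ_max = 2.898×10⁻³ / (112×10⁻⁹) = 2.587×10^4 K.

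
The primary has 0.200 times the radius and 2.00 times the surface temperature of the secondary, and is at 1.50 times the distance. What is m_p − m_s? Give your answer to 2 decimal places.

1.37

L_p/L_s = (0.200)²(2.00)⁴ = 0.6400.
F_p/F_s = (L_p/L_s)/(d_p/d_s)² = 0.6400/2.250 = 0.2844.
m_p − m_s = −2.5 log₁₀(0.2844) = 1.37.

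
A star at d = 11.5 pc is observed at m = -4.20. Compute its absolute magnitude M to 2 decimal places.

-4.50

M = m − 5 log₁₀(d/10 pc) = -4.20 − 5 log₁₀(11.5/10)
  = -4.20 − 5 × 0.061 = -4.20 − 0.30 = -4.50.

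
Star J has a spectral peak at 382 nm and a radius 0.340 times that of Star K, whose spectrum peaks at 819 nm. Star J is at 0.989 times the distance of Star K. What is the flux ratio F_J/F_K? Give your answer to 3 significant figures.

2.50

Wien's law: T_J/T_K = λ_K/λ_J = 819/382 = 2.144.
L_J/L_K = (R_J/R_K)²(T_J/T_K)⁴ = (0.340)²(2.144)⁴ = 2.443.
F_J/F_K = (L_J/L_K)/(d_J/d_K)² = 2.443/(0.989)² = 2.497.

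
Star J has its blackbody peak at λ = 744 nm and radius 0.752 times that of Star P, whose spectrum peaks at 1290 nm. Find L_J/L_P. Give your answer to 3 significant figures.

5.11

Wien's law gives T ∝ 1/λ_max, so T_J/T_P = λ_P/λ_J = 1290/744 = 1.734.
Then L ∝ R²T⁴ gives L_J/L_P = (0.752)² × (1.734)⁴ = 0.5655 × 9.038 = 5.111.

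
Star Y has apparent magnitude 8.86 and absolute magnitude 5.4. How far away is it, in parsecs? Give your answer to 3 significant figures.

m − M = 5 log₁₀(d/10 pc)
8.86 − (5.4) = 3.46 = 5 log₁₀(d/10)
d = 10 × 10^(3.46/5) = 10 × 10^0.692 = 49.20 pc.

49.2 pc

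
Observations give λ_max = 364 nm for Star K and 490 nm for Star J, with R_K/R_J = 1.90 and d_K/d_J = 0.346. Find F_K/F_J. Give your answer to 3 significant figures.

99.0

Wien's law: T_K/T_J = λ_J/λ_K = 490/364 = 1.346.
L_K/L_J = (R_K/R_J)²(T_K/T_J)⁴ = (1.90)²(1.346)⁴ = 11.85.
F_K/F_J = (L_K/L_J)/(d_K/d_J)² = 11.85/(0.346)² = 99.02.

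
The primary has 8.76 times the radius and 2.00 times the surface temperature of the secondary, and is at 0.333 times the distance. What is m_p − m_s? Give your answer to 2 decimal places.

L_p/L_s = (8.76)²(2.00)⁴ = 1228.
F_p/F_s = (L_p/L_s)/(d_p/d_s)² = 1228/0.1109 = 1.107×10^4.
m_p − m_s = −2.5 log₁₀(1.107×10^4) = -10.11.

-10.11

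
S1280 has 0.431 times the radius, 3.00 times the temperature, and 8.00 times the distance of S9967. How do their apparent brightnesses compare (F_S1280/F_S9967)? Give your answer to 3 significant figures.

0.235

L_S1280/L_S9967 = (R_S1280/R_S9967)²(T_S1280/T_S9967)⁴ = (0.431)² × (3.00)⁴ = 15.05.
F_S1280/F_S9967 = (L_S1280/L_S9967)/(d_S1280/d_S9967)² = 15.05 / (8.00)² = 0.2351.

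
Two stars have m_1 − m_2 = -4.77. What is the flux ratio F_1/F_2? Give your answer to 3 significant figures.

F_1/F_2 = 10^(−(m_1 − m_2)/2.5) = 10^(4.77/2.5) = 10^1.908 = 80.91.

80.9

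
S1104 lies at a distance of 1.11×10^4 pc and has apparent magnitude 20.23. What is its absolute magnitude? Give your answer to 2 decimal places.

5.00

M = m − 5 log₁₀(d/10 pc) = 20.23 − 5 log₁₀(1.11×10^4/10)
  = 20.23 − 5 × 3.045 = 20.23 − 15.23 = 5.00.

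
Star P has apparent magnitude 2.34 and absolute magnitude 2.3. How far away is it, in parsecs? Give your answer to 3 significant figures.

10.2 pc

m − M = 5 log₁₀(d/10 pc)
2.34 − (2.3) = 0.04 = 5 log₁₀(d/10)
d = 10 × 10^(0.04/5) = 10 × 10^0.008 = 10.19 pc.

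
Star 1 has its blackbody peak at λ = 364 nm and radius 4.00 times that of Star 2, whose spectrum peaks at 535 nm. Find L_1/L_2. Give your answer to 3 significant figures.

Wien's law gives T ∝ 1/λ_max, so T_1/T_2 = λ_2/λ_1 = 535/364 = 1.470.
Then L ∝ R²T⁴ gives L_1/L_2 = (4.00)² × (1.470)⁴ = 16.00 × 4.667 = 74.67.

74.7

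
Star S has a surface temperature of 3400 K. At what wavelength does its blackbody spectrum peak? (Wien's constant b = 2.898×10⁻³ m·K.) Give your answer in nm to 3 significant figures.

852 nm

λ_max = b/T = 2.898×10⁻³ / 3400 = 8.52×10^-7 m = 852.4 nm.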